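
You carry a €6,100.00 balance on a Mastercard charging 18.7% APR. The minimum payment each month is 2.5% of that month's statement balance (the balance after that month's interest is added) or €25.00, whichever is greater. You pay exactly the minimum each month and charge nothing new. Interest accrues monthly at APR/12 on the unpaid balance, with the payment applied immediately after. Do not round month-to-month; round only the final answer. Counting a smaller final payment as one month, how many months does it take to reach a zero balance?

247 months

Monthly rate r = 18.7%/12 = 1.55833% = 0.0155833.
While 2.5% of the post-interest balance exceeds €25.00, each month B ← (B·(1+r))·(1 − 0.025), i.e. B shrinks by the factor (1+r)·0.975 = 0.99019.
This holds for months 1–186. Entering month 187 the balance is €975.63; 2.5% of the post-interest balance is now below €25.00, so the flat €25.00 minimum applies from here.
From month 187 a fixed €25.00 at rate r clears €975.63 in 61 more payments. Total: 186 + 61 = 247 months.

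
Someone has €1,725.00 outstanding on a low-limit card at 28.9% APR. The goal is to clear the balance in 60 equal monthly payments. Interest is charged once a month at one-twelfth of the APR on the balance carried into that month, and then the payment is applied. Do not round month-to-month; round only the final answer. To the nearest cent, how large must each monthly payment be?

Monthly rate r = 28.9%/12 = 2.40833% = 0.0240833.
Level-payment amortization: P = B₀·r / (1 − (1+r)^(−n)) = 1725.00·0.0240833 / (1 − 1.02408^(−60)).
Denominator 1 − (1+r)^(−60) = 0.760181816.
P = 41.5437 / 0.760181816 ≈ 54.65.

€54.65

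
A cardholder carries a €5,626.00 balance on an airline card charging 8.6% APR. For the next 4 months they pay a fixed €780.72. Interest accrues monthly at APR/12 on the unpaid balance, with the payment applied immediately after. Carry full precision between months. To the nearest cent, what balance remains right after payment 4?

Monthly rate r = 8.6%/12 = 0.716667% = 0.00716667.
Each month: B ← B·(1+r) − €780.72.
Month 1: interest €40.32; balance after payment €4,885.60.
Month 2: interest €35.01; balance after payment €4,139.89.
Month 3: interest €29.67; balance after payment €3,388.84.
Month 4: interest €24.29; balance after payment €2,632.41.

€2,632.41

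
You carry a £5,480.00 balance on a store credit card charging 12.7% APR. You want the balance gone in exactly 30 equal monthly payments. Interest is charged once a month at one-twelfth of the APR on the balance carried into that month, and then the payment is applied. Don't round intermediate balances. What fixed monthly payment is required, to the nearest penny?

Monthly rate r = 12.7%/12 = 1.05833% = 0.0105833.
Level-payment amortization: P = B₀·r / (1 − (1+r)^(−n)) = 5480.00·0.0105833 / (1 − 1.01058^(−30)).
Denominator 1 − (1+r)^(−30) = 0.270817807.
P = 57.9967 / 0.270817807 ≈ 214.15.

£214.15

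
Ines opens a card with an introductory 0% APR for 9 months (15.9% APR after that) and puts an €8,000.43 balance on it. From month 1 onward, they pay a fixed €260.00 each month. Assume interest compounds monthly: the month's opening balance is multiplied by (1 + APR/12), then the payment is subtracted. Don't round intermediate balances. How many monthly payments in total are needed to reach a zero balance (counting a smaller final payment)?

Promo months 1–9 at r₀ = 0%/12 = 0; months 10+ at r₁ = 15.9%/12 = 0.01325.
After month 9 (no interest yet): B = €8,000.43 − 9·€260.00 = €5,660.43.
Then at r₁ with €260.00/mo: n₂ = −ln(1 − r₁·B/P)/ln(1+r₁) ≈ 25.86 → 26 more payments.

35 payments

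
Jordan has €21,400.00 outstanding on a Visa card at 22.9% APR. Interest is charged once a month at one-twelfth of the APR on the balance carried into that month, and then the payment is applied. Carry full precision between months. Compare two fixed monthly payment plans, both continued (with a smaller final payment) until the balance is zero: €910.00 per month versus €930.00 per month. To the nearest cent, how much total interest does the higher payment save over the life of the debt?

€223.77

Monthly rate r = 22.9%/12 = 1.90833% = 0.0190833.
At €910.00/mo: n = ⌈−ln(1 − rB₀/P)/ln(1+r)⌉ = 32 payments (last €464.23); total interest = total paid − €21,400.00 = €7,274.23.
At €930.00/mo: 31 payments (last €550.46); total interest €7,050.46.
Interest saved = €7,274.23 − €7,050.46 = €223.77.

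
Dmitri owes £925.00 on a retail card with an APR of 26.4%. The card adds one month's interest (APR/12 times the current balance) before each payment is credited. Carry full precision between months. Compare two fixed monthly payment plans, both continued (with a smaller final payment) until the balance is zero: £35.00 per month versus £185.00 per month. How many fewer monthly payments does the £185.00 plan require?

Monthly rate r = 26.4%/12 = 2.2% = 0.022.
At £35.00/mo: n = ⌈−ln(1 − rB₀/P)/ln(1+r)⌉ = 41 payments (last £0.73); total interest = total paid − £925.00 = £475.73.
At £185.00/mo: 6 payments (last £66.15); total interest £66.15.
Payments saved = 41 − 6 = 35.

35 fewer payments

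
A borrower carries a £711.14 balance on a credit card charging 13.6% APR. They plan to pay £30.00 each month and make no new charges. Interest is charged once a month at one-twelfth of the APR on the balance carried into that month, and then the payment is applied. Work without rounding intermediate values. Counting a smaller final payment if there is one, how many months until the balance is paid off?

Monthly rate r = 13.6%/12 = 1.13333% = 0.0113333.
Recurrence: B ← B·(1+r) − £30.00.
Month 1: interest £8.06; balance after payment £689.20.
Month 2: interest £7.81; balance after payment £667.01.
Closed form: n = −ln(1 − rB₀/P)/ln(1+r) = −ln(0.73135)/ln(1.01133) ≈ 27.762, so the balance reaches zero during payment 28.

28 months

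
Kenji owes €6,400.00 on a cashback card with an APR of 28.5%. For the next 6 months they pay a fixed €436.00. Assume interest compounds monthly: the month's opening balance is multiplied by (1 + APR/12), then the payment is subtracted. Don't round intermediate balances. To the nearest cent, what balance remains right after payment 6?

Monthly rate r = 28.5%/12 = 2.375% = 0.02375.
Each month: B ← B·(1+r) − €436.00.
Month 1: interest €152.00; balance after payment €6,116.00.
Month 2: interest €145.25; balance after payment €5,825.26.
Month 3: interest €138.35; balance after payment €5,527.60.
Month 4: interest €131.28; balance after payment €5,222.89.
Month 5: interest €124.04; balance after payment €4,910.93.
Month 6: interest €116.63; balance after payment €4,591.56.

€4,591.56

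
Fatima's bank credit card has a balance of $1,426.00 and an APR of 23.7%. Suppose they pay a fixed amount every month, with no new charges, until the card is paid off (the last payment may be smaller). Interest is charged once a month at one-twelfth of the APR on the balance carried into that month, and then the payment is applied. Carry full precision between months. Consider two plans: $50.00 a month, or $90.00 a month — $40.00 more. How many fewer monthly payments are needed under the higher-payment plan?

23 fewer payments

Monthly rate r = 23.7%/12 = 1.975% = 0.01975.
At $50.00/mo: n = ⌈−ln(1 − rB₀/P)/ln(1+r)⌉ = 43 payments (last $18.07); total interest = total paid − $1,426.00 = $692.07.
At $90.00/mo: 20 payments (last $17.27); total interest $301.27.
Payments saved = 43 − 20 = 23.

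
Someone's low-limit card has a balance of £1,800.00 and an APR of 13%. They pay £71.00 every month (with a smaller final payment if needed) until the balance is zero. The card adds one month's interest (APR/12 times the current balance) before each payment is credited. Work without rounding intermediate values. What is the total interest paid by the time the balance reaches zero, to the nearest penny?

Monthly rate r = 13%/12 = 1.08333% = 0.0108333.
Payoff takes n = ⌈−ln(1 − rB₀/P)/ln(1+r)⌉ = ⌈29.800⌉ = 30 payments; the last is £56.87.
Total paid = 29·£71.00 + £56.87 = £2,115.87.
Total interest = total paid − principal = £2,115.87 − £1,800.00 = £315.87.

£315.87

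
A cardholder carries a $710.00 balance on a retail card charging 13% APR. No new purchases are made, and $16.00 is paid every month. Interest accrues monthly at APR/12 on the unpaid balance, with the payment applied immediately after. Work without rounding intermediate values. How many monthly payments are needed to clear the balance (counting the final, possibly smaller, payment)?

61 months

Monthly rate r = 13%/12 = 1.08333% = 0.0108333.
Recurrence: B ← B·(1+r) − $16.00.
Month 1: interest $7.69; balance after payment $701.69.
Month 2: interest $7.60; balance after payment $693.29.
Closed form: n = −ln(1 − rB₀/P)/ln(1+r) = −ln(0.51927)/ln(1.01083) ≈ 60.819, so the balance reaches zero during payment 61.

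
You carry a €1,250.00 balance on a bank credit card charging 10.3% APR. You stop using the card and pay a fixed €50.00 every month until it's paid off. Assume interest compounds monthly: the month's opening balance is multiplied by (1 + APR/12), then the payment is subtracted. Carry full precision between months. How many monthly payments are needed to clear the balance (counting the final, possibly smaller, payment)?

Monthly rate r = 10.3%/12 = 0.858333% = 0.00858333.
Recurrence: B ← B·(1+r) − €50.00.
Month 1: interest €10.73; balance after payment €1,210.73.
Month 2: interest €10.39; balance after payment €1,171.12.
Closed form: n = −ln(1 − rB₀/P)/ln(1+r) = −ln(0.78542)/ln(1.00858) ≈ 28.261, so the balance reaches zero during payment 29.

29 months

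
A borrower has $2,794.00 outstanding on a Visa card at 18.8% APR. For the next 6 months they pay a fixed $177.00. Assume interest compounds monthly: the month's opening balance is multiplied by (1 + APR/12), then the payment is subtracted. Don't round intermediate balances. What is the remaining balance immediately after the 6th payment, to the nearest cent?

$1,962.67

Monthly rate r = 18.8%/12 = 1.56667% = 0.0156667.
Each month: B ← B·(1+r) − $177.00.
Month 1: interest $43.77; balance after payment $2,660.77.
Month 2: interest $41.69; balance after payment $2,525.46.
Month 3: interest $39.57; balance after payment $2,388.02.
Month 4: interest $37.41; balance after payment $2,248.44.
Month 5: interest $35.23; balance after payment $2,106.66.
Month 6: interest $33.00; balance after payment $1,962.67.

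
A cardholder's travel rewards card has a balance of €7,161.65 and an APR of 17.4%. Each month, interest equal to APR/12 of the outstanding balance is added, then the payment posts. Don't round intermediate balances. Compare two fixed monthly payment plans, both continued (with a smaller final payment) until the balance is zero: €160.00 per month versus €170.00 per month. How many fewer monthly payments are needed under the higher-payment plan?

7 fewer payments

Monthly rate r = 17.4%/12 = 1.45% = 0.0145.
At €160.00/mo: n = ⌈−ln(1 − rB₀/P)/ln(1+r)⌉ = 73 payments (last €117.32); total interest = total paid − €7,161.65 = €4,475.67.
At €170.00/mo: 66 payments (last €95.36); total interest €3,983.71.
Payments saved = 73 − 66 = 7.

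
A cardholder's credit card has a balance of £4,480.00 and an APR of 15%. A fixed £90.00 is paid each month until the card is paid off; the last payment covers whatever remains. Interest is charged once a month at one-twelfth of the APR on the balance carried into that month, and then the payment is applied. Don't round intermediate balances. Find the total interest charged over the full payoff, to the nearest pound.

£2,573

Monthly rate r = 15%/12 = 1.25% = 0.0125.
Payoff takes n = ⌈−ln(1 − rB₀/P)/ln(1+r)⌉ = ⌈78.362⌉ = 79 payments; the last is £32.68.
Total paid = 78·£90.00 + £32.68 = £7,052.68.
Total interest = total paid − principal = £7,052.68 − £4,480.00 = £2,572.68.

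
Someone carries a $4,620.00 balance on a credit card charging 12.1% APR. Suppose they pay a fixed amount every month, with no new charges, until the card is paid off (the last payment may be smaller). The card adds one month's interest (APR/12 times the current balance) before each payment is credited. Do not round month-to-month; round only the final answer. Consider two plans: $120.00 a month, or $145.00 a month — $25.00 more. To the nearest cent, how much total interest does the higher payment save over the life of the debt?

$275.96

Monthly rate r = 12.1%/12 = 1.00833% = 0.0100833.
At $120.00/mo: n = ⌈−ln(1 − rB₀/P)/ln(1+r)⌉ = 49 payments (last $117.08); total interest = total paid − $4,620.00 = $1,257.08.
At $145.00/mo: 39 payments (last $91.12); total interest $981.12.
Interest saved = $1,257.08 − $981.12 = $275.96.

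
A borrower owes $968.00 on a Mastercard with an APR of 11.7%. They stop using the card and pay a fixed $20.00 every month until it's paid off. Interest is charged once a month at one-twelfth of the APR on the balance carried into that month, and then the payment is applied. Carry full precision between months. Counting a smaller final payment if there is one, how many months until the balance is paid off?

Monthly rate r = 11.7%/12 = 0.975% = 0.00975.
Recurrence: B ← B·(1+r) − $20.00.
Month 1: interest $9.44; balance after payment $957.44.
Month 2: interest $9.34; balance after payment $946.77.
Closed form: n = −ln(1 − rB₀/P)/ln(1+r) = −ln(0.5281)/ln(1.00975) ≈ 65.803, so the balance reaches zero during payment 66.

66 months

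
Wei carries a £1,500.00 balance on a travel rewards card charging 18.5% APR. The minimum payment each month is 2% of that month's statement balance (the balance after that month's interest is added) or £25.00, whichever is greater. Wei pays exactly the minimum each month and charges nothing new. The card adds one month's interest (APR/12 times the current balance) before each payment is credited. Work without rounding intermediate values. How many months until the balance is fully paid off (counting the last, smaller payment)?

Monthly rate r = 18.5%/12 = 1.54167% = 0.0154167.
While 2% of the post-interest balance exceeds £25.00, each month B ← (B·(1+r))·(1 − 0.02), i.e. B shrinks by the factor (1+r)·0.98 = 0.99511.
This holds for months 1–41. Entering month 42 the balance is £1,226.81; 2% of the post-interest balance is now below £25.00, so the flat £25.00 minimum applies from here.
From month 42 a fixed £25.00 at rate r clears £1,226.81 in 93 more payments. Total: 41 + 93 = 134 months.

134 months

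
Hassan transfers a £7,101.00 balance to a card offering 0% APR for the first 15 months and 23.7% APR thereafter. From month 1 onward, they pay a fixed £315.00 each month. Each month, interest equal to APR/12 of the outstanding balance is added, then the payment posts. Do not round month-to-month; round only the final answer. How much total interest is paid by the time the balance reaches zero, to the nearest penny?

Promo months 1–15 at r₀ = 0%/12 = 0; months 16+ at r₁ = 23.7%/12 = 0.01975.
After month 15 (no interest yet): B = £7,101.00 − 15·£315.00 = £2,376.00.
Then at r₁ with £315.00/mo: n₂ = −ln(1 − r₁·B/P)/ln(1+r₁) ≈ 8.25 → 9 more payments.
Total paid = 23·£315.00 + £78.68 = £7,323.68; interest = £7,323.68 − £7,101.00 = £222.68.

£222.68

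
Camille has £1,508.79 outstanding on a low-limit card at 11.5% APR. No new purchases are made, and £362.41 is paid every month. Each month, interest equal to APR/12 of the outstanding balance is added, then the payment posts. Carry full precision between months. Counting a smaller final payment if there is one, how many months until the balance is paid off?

5 months

Monthly rate r = 11.5%/12 = 0.958333% = 0.00958333.
Recurrence: B ← B·(1+r) − £362.41.
Month 1: interest £14.46; balance after payment £1,160.84.
Month 2: interest £11.12; balance after payment £809.55.
Month 3: interest £7.76; balance after payment £454.90.
Month 4: interest £4.36; balance after payment £96.85.
Month 5: interest £0.93; balance after payment £0.00.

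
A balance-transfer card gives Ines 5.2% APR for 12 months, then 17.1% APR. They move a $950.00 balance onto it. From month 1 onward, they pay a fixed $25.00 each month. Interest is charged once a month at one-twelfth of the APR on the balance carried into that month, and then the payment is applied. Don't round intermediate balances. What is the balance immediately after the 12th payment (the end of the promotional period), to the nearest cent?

Promo months 1–12 at r₀ = 5.2%/12 = 0.00433333; months 13+ at r₁ = 17.1%/12 = 0.01425.
After month 12: iterate B ← B·(1+r₀) − $25.00 for 12 months → $693.34.

$693.34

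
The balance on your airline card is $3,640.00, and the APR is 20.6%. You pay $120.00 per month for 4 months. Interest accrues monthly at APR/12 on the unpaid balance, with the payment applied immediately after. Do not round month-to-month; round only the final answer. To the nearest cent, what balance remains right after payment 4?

Monthly rate r = 20.6%/12 = 1.71667% = 0.0171667.
Each month: B ← B·(1+r) − $120.00.
Month 1: interest $62.49; balance after payment $3,582.49.
Month 2: interest $61.50; balance after payment $3,523.99.
Month 3: interest $60.50; balance after payment $3,464.48.
Month 4: interest $59.47; balance after payment $3,403.95.

$3,403.95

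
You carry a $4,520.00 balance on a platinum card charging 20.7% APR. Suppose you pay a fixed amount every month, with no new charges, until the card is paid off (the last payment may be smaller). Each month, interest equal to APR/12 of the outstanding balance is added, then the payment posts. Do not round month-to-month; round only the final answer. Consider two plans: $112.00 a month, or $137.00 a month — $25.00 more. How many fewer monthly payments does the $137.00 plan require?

20 fewer payments

Monthly rate r = 20.7%/12 = 1.725% = 0.01725.
At $112.00/mo: n = ⌈−ln(1 − rB₀/P)/ln(1+r)⌉ = 70 payments (last $73.27); total interest = total paid − $4,520.00 = $3,281.27.
At $137.00/mo: 50 payments (last $31.39); total interest $2,224.39.
Payments saved = 70 − 50 = 20.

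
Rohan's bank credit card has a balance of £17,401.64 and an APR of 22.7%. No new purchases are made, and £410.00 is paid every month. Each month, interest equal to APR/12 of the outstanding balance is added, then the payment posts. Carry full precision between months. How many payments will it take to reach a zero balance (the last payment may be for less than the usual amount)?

Monthly rate r = 22.7%/12 = 1.89167% = 0.0189167.
Recurrence: B ← B·(1+r) − £410.00.
Month 1: interest £329.18; balance after payment £17,320.82.
Month 2: interest £327.65; balance after payment £17,238.47.
Closed form: n = −ln(1 − rB₀/P)/ln(1+r) = −ln(0.19712)/ln(1.01892) ≈ 86.657, so the balance reaches zero during payment 87.

87 months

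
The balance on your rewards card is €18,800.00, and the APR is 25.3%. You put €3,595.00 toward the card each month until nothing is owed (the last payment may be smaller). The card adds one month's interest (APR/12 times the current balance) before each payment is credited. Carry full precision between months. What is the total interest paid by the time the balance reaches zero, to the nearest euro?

Monthly rate r = 25.3%/12 = 2.10833% = 0.0210833.
Payoff takes n = ⌈−ln(1 − rB₀/P)/ln(1+r)⌉ = ⌈5.599⌉ = 6 payments; the last is €2,162.74.
Total paid = 5·€3,595.00 + €2,162.74 = €20,137.74.
Total interest = total paid − principal = €20,137.74 − €18,800.00 = €1,337.74.

€1,338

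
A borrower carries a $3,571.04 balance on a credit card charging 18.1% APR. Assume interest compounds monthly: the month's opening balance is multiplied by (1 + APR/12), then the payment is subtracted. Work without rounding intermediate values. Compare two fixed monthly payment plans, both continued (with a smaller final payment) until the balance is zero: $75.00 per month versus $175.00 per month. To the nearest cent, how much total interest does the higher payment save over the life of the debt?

Monthly rate r = 18.1%/12 = 1.50833% = 0.0150833.
At $75.00/mo: n = ⌈−ln(1 − rB₀/P)/ln(1+r)⌉ = 85 payments (last $44.88); total interest = total paid − $3,571.04 = $2,773.84.
At $175.00/mo: 25 payments (last $100.48); total interest $729.44.
Interest saved = $2,773.84 − $729.44 = $2,044.40.

$2,044.40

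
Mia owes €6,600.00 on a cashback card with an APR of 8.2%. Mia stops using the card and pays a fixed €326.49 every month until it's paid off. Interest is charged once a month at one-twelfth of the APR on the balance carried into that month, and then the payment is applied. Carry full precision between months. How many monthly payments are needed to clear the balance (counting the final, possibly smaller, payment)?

Monthly rate r = 8.2%/12 = 0.683333% = 0.00683333.
Recurrence: B ← B·(1+r) − €326.49.
Month 1: interest €45.10; balance after payment €6,318.61.
Month 2: interest €43.18; balance after payment €6,035.30.
Closed form: n = −ln(1 − rB₀/P)/ln(1+r) = −ln(0.86186)/ln(1.00683) ≈ 21.829, so the balance reaches zero during payment 22.

22 payments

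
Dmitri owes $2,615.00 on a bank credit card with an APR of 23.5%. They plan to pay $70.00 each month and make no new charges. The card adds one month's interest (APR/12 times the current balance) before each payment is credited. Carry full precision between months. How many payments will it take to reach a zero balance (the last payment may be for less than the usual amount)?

Monthly rate r = 23.5%/12 = 1.95833% = 0.0195833.
Recurrence: B ← B·(1+r) − $70.00.
Month 1: interest $51.21; balance after payment $2,596.21.
Month 2: interest $50.84; balance after payment $2,577.05.
Closed form: n = −ln(1 − rB₀/P)/ln(1+r) = −ln(0.26842)/ln(1.01958) ≈ 67.814, so the balance reaches zero during payment 68.

68 months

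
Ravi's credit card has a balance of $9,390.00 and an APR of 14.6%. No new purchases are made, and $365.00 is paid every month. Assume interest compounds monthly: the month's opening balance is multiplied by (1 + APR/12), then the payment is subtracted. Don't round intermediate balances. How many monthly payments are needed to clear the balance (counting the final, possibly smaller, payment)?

32 payments

Monthly rate r = 14.6%/12 = 1.21667% = 0.0121667.
Recurrence: B ← B·(1+r) − $365.00.
Month 1: interest $114.24; balance after payment $9,139.25.
Month 2: interest $111.19; balance after payment $8,885.44.
Closed form: n = −ln(1 − rB₀/P)/ln(1+r) = −ln(0.687)/ln(1.01217) ≈ 31.044, so the balance reaches zero during payment 32.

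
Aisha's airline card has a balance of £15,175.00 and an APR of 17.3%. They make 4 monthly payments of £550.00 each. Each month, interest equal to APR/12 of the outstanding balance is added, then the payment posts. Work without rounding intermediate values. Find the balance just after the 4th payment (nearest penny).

£13,821.16

Monthly rate r = 17.3%/12 = 1.44167% = 0.0144167.
Each month: B ← B·(1+r) − £550.00.
Month 1: interest £218.77; balance after payment £14,843.77.
Month 2: interest £214.00; balance after payment £14,507.77.
Month 3: interest £209.15; balance after payment £14,166.92.
Month 4: interest £204.24; balance after payment £13,821.16.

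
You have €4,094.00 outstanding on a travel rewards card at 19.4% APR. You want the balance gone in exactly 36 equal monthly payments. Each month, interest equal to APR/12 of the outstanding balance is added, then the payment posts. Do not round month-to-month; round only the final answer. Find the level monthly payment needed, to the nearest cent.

Monthly rate r = 19.4%/12 = 1.61667% = 0.0161667.
Level-payment amortization: P = B₀·r / (1 − (1+r)^(−n)) = 4094.00·0.0161667 / (1 − 1.01617^(−36)).
Denominator 1 − (1+r)^(−36) = 0.438613463.
P = 66.1863 / 0.438613463 ≈ 150.90.

€150.90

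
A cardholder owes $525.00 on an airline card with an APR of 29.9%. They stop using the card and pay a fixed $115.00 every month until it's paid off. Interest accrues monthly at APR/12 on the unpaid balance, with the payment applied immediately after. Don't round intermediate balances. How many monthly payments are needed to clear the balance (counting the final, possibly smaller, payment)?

5 months

Monthly rate r = 29.9%/12 = 2.49167% = 0.0249167.
Recurrence: B ← B·(1+r) − $115.00.
Month 1: interest $13.08; balance after payment $423.08.
Month 2: interest $10.54; balance after payment $318.62.
Month 3: interest $7.94; balance after payment $211.56.
Month 4: interest $5.27; balance after payment $101.83.
Month 5: interest $2.54; balance after payment $0.00.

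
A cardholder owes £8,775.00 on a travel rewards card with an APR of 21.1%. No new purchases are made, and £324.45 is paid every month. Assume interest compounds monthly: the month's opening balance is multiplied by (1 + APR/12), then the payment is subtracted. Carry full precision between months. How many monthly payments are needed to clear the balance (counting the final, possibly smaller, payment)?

38 payments

Monthly rate r = 21.1%/12 = 1.75833% = 0.0175833.
Recurrence: B ← B·(1+r) − £324.45.
Month 1: interest £154.29; balance after payment £8,604.84.
Month 2: interest £151.30; balance after payment £8,431.70.
Closed form: n = −ln(1 − rB₀/P)/ln(1+r) = −ln(0.52445)/ln(1.01758) ≈ 37.028, so the balance reaches zero during payment 38.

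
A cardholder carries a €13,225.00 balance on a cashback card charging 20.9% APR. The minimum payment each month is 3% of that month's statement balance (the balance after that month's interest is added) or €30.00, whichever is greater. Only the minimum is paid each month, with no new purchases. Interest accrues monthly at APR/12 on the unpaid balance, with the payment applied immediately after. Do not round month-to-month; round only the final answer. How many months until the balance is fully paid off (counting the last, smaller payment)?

Monthly rate r = 20.9%/12 = 1.74167% = 0.0174167.
While 3% of the post-interest balance exceeds €30.00, each month B ← (B·(1+r))·(1 − 0.03), i.e. B shrinks by the factor (1+r)·0.97 = 0.98689.
This holds for months 1–198. Entering month 199 the balance is €970.44; 3% of the post-interest balance is now below €30.00, so the flat €30.00 minimum applies from here.
From month 199 a fixed €30.00 at rate r clears €970.44 in 48 more payments. Total: 198 + 48 = 246 months.

246 months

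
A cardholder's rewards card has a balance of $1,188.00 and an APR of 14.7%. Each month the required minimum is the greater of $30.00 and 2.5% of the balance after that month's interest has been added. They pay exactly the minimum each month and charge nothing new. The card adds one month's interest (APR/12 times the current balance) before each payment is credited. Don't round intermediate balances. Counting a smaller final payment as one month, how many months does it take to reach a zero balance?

Monthly rate r = 14.7%/12 = 1.225% = 0.01225.
While 2.5% of the post-interest balance exceeds $30.00, each month B ← (B·(1+r))·(1 − 0.025), i.e. B shrinks by the factor (1+r)·0.975 = 0.98694.
This holds for months 1–1. Entering month 2 the balance is $1,172.49; 2.5% of the post-interest balance is now below $30.00, so the flat $30.00 minimum applies from here.
From month 2 a fixed $30.00 at rate r clears $1,172.49 in 54 more payments. Total: 1 + 54 = 55 months.

55 months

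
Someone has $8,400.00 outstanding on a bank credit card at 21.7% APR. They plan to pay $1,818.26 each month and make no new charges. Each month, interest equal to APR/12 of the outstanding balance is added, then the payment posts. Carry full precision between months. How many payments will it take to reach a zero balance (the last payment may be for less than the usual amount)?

5 payments

Monthly rate r = 21.7%/12 = 1.80833% = 0.0180833.
Recurrence: B ← B·(1+r) − $1,818.26.
Month 1: interest $151.90; balance after payment $6,733.64.
Month 2: interest $121.77; balance after payment $5,037.15.
Month 3: interest $91.09; balance after payment $3,309.98.
Month 4: interest $59.86; balance after payment $1,551.57.
Month 5: interest $28.06; balance after payment $0.00.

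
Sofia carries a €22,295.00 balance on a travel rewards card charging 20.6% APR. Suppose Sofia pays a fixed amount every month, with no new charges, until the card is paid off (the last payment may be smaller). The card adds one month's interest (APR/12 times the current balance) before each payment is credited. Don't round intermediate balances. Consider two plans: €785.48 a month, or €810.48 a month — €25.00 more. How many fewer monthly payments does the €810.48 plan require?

Monthly rate r = 20.6%/12 = 1.71667% = 0.0171667.
At €785.48/mo: n = ⌈−ln(1 − rB₀/P)/ln(1+r)⌉ = 40 payments (last €193.33); total interest = total paid − €22,295.00 = €8,532.05.
At €810.48/mo: 38 payments (last €445.17); total interest €8,137.93.
Payments saved = 40 − 38 = 2.

2 fewer payments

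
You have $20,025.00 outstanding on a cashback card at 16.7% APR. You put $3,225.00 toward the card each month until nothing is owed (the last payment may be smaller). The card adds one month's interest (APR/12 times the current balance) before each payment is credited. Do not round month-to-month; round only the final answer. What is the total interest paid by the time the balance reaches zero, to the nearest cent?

$1,069.45

Monthly rate r = 16.7%/12 = 1.39167% = 0.0139167.
Payoff takes n = ⌈−ln(1 − rB₀/P)/ln(1+r)⌉ = ⌈6.539⌉ = 7 payments; the last is $1,744.45.
Total paid = 6·$3,225.00 + $1,744.45 = $21,094.45.
Total interest = total paid − principal = $21,094.45 − $20,025.00 = $1,069.45.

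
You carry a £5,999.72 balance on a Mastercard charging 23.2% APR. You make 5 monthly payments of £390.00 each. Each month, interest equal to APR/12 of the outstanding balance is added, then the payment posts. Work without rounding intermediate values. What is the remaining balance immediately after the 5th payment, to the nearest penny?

£4,575.68

Monthly rate r = 23.2%/12 = 1.93333% = 0.0193333.
Each month: B ← B·(1+r) − £390.00.
Month 1: interest £115.99; balance after payment £5,725.71.
Month 2: interest £110.70; balance after payment £5,446.41.
Month 3: interest £105.30; balance after payment £5,161.71.
Month 4: interest £99.79; balance after payment £4,871.50.
Month 5: interest £94.18; balance after payment £4,575.68.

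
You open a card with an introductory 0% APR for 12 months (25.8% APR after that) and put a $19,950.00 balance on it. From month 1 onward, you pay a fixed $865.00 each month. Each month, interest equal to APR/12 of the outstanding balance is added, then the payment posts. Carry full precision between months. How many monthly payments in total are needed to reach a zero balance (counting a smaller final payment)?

Promo months 1–12 at r₀ = 0%/12 = 0; months 13+ at r₁ = 25.8%/12 = 0.0215.
After month 12 (no interest yet): B = $19,950.00 − 12·$865.00 = $9,570.00.
Then at r₁ with $865.00/mo: n₂ = −ln(1 − r₁·B/P)/ln(1+r₁) ≈ 12.77 → 13 more payments.

25 payments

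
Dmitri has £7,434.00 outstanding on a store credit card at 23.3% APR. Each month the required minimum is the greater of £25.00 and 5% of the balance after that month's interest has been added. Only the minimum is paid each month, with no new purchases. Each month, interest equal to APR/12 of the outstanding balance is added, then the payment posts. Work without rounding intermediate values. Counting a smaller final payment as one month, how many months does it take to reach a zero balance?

Monthly rate r = 23.3%/12 = 1.94167% = 0.0194167.
While 5% of the post-interest balance exceeds £25.00, each month B ← (B·(1+r))·(1 − 0.05), i.e. B shrinks by the factor (1+r)·0.95 = 0.96845.
This holds for months 1–85. Entering month 86 the balance is £487.11; 5% of the post-interest balance is now below £25.00, so the flat £25.00 minimum applies from here.
From month 86 a fixed £25.00 at rate r clears £487.11 in 25 more payments. Total: 85 + 25 = 110 months.

110 months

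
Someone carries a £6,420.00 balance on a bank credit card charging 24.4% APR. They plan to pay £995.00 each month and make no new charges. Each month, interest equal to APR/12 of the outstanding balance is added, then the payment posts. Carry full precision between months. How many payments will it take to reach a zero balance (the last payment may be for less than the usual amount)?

Monthly rate r = 24.4%/12 = 2.03333% = 0.0203333.
Recurrence: B ← B·(1+r) − £995.00.
Month 1: interest £130.54; balance after payment £5,555.54.
Month 2: interest £112.96; balance after payment £4,673.50.
Closed form: n = −ln(1 − rB₀/P)/ln(1+r) = −ln(0.8688)/ln(1.02033) ≈ 6.987, so the balance reaches zero during payment 7.

7 payments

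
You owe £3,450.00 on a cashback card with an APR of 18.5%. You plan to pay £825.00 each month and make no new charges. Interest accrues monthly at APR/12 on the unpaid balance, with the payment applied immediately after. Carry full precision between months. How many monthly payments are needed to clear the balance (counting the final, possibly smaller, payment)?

Monthly rate r = 18.5%/12 = 1.54167% = 0.0154167.
Recurrence: B ← B·(1+r) − £825.00.
Month 1: interest £53.19; balance after payment £2,678.19.
Month 2: interest £41.29; balance after payment £1,894.48.
Month 3: interest £29.21; balance after payment £1,098.68.
Month 4: interest £16.94; balance after payment £290.62.
Month 5: interest £4.48; balance after payment £0.00.

5 months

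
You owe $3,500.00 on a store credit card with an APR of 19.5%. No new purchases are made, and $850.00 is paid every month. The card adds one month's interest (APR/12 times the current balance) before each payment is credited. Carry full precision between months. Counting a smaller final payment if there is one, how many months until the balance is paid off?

Monthly rate r = 19.5%/12 = 1.625% = 0.01625.
Recurrence: B ← B·(1+r) − $850.00.
Month 1: interest $56.88; balance after payment $2,706.88.
Month 2: interest $43.99; balance after payment $1,900.86.
Month 3: interest $30.89; balance after payment $1,081.75.
Month 4: interest $17.58; balance after payment $249.33.
Month 5: interest $4.05; balance after payment $0.00.

5 payments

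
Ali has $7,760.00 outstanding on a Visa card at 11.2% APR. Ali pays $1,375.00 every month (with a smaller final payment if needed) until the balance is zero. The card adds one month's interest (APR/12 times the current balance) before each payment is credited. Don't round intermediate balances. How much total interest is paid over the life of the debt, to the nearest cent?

$249.91

Monthly rate r = 11.2%/12 = 0.933333% = 0.00933333.
Payoff takes n = ⌈−ln(1 − rB₀/P)/ln(1+r)⌉ = ⌈5.825⌉ = 6 payments; the last is $1,134.91.
Total paid = 5·$1,375.00 + $1,134.91 = $8,009.91.
Total interest = total paid − principal = $8,009.91 − $7,760.00 = $249.91.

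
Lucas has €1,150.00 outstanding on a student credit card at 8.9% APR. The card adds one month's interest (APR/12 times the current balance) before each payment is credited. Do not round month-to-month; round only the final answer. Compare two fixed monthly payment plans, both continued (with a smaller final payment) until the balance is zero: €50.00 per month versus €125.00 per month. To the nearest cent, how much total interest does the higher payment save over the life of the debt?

€69.96

Monthly rate r = 8.9%/12 = 0.741667% = 0.00741667.
At €50.00/mo: n = ⌈−ln(1 − rB₀/P)/ln(1+r)⌉ = 26 payments (last €15.60); total interest = total paid − €1,150.00 = €115.60.
At €125.00/mo: 10 payments (last €70.64); total interest €45.64.
Interest saved = €115.60 − €45.64 = €69.96.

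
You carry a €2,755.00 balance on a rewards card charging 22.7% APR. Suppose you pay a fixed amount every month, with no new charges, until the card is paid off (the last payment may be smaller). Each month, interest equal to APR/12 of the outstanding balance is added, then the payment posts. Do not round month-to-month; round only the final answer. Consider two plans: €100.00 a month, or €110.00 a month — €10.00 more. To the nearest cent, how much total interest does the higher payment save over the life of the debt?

€160.85

Monthly rate r = 22.7%/12 = 1.89167% = 0.0189167.
At €100.00/mo: n = ⌈−ln(1 − rB₀/P)/ln(1+r)⌉ = 40 payments (last €29.64); total interest = total paid − €2,755.00 = €1,174.64.
At €110.00/mo: 35 payments (last €28.79); total interest €1,013.79.
Interest saved = €1,174.64 − €1,013.79 = €160.85.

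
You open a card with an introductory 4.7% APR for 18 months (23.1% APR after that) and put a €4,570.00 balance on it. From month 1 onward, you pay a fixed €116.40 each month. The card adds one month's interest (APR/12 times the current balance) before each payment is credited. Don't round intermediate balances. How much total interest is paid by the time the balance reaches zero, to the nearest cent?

Promo months 1–18 at r₀ = 4.7%/12 = 0.00391667; months 19+ at r₁ = 23.1%/12 = 0.01925.
After month 18: iterate B ← B·(1+r₀) − €116.40 for 18 months → €2,736.71.
Then at r₁ with €116.40/mo: n₂ = −ln(1 − r₁·B/P)/ln(1+r₁) ≈ 31.60 → 32 more payments.
Total paid = 49·€116.40 + €70.35 = €5,773.95; interest = €5,773.95 − €4,570.00 = €1,203.95.

€1,203.95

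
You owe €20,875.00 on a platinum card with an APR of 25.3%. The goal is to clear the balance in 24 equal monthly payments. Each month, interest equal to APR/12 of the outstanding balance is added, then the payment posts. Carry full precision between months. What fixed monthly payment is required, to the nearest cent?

€1,117.28

Monthly rate r = 25.3%/12 = 2.10833% = 0.0210833.
Level-payment amortization: P = B₀·r / (1 − (1+r)^(−n)) = 20875.00·0.0210833 / (1 − 1.02108^(−24)).
Denominator 1 − (1+r)^(−24) = 0.39391784.
P = 440.115 / 0.39391784 ≈ 1117.28.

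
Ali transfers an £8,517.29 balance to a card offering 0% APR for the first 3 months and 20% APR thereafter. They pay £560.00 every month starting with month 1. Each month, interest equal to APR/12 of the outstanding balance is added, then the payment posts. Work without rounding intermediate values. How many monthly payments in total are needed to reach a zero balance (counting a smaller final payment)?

Promo months 1–3 at r₀ = 0%/12 = 0; months 4+ at r₁ = 20%/12 = 0.0166667.
After month 3 (no interest yet): B = £8,517.29 − 3·£560.00 = £6,837.29.
Then at r₁ with £560.00/mo: n₂ = −ln(1 − r₁·B/P)/ln(1+r₁) ≈ 13.76 → 14 more payments.

17 payments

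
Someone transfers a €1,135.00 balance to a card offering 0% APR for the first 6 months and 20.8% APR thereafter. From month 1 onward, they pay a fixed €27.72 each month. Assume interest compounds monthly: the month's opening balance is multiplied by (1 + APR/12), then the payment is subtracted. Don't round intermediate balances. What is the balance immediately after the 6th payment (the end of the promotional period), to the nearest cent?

Promo months 1–6 at r₀ = 0%/12 = 0; months 7+ at r₁ = 20.8%/12 = 0.0173333.
After month 6 (no interest yet): B = €1,135.00 − 6·€27.72 = €968.68.

€968.68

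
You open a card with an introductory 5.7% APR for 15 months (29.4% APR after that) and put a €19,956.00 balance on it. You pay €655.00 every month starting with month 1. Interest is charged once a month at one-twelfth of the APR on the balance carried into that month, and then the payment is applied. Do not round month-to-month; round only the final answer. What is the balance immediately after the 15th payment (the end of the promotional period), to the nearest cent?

€11,267.63

Promo months 1–15 at r₀ = 5.7%/12 = 0.00475; months 16+ at r₁ = 29.4%/12 = 0.0245.
After month 15: iterate B ← B·(1+r₀) − €655.00 for 15 months → €11,267.63.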